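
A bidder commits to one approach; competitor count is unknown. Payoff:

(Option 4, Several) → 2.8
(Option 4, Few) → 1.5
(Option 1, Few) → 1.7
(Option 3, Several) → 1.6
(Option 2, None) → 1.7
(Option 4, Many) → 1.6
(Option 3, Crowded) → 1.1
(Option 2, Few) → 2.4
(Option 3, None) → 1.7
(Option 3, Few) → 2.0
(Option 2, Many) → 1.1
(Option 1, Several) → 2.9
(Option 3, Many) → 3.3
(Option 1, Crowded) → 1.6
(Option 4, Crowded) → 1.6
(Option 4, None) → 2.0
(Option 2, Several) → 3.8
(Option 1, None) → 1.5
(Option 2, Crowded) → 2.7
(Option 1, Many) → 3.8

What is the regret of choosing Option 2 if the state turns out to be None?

Best payoff under None is 2.0.
Regret = 2.0 − 1.7 = 0.3.

0.3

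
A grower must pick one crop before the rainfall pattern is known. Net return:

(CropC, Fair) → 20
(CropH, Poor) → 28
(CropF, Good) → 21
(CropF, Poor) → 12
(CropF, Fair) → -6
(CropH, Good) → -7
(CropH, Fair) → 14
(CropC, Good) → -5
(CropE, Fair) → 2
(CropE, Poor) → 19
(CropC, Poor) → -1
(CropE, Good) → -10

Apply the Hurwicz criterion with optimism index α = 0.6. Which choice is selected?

CropF: 0.6·21 + 0.4·(-6) = 10.2
CropC: 0.6·20 + 0.4·(-5) = 10
CropE: 0.6·19 + 0.4·(-10) = 7.4
CropH: 0.6·28 + 0.4·(-7) = 14
Highest Hurwicz score = 14 → CropH.

CropH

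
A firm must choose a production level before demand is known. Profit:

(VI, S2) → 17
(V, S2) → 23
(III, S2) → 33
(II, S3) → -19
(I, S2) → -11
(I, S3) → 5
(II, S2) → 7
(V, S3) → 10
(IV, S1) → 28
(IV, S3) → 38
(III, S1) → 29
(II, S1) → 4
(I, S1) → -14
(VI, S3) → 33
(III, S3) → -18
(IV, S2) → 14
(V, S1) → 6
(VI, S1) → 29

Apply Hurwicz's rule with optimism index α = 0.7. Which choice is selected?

I: 0.7·5 + 0.3·(-14) = -0.7
II: 0.7·7 + 0.3·(-19) = -0.8
III: 0.7·33 + 0.3·(-18) = 17.7
IV: 0.7·38 + 0.3·14 = 30.8
V: 0.7·23 + 0.3·6 = 17.9
VI: 0.7·33 + 0.3·17 = 28.2
Highest Hurwicz score = 30.8 → IV.

IV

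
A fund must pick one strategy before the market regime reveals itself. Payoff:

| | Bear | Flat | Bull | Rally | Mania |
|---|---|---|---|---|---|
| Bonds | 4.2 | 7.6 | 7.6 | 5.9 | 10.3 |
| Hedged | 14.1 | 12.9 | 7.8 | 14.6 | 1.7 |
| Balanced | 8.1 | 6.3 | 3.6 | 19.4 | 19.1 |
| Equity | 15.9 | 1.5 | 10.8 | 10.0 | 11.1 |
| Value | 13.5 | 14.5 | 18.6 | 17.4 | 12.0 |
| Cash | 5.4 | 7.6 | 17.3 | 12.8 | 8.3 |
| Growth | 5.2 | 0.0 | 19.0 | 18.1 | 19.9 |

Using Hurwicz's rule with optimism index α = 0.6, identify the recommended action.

Bonds: 0.6·10.3 + 0.4·4.2 = 7.86
Hedged: 0.6·14.6 + 0.4·1.7 = 9.44
Balanced: 0.6·19.4 + 0.4·3.6 = 13.08
Equity: 0.6·15.9 + 0.4·1.5 = 10.14
Value: 0.6·18.6 + 0.4·12.0 = 15.96
Cash: 0.6·17.3 + 0.4·5.4 = 12.54
Growth: 0.6·19.9 + 0.4·0.0 = 11.94
Highest Hurwicz score = 15.96 → Value.

Value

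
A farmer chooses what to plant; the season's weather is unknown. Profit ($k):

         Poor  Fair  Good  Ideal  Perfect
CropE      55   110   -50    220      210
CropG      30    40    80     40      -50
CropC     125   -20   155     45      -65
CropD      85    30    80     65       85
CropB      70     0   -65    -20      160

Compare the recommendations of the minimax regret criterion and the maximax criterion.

Column bests: Poor=125, Fair=110, Good=155, Ideal=220, Perfect=210.
CropE regrets: 70, 0, 205, 0, 0 → max 205
CropG regrets: 95, 70, 75, 180, 260 → max 260
CropC regrets: 0, 130, 0, 175, 275 → max 275
CropD regrets: 40, 80, 75, 155, 125 → max 155
CropB regrets: 55, 110, 220, 240, 50 → max 240
Smallest max regret = 155 → CropD.
Row maxima: CropE=220, CropG=80, CropC=155, CropD=85, CropB=160
Best best-case = 220 → CropE.

minimax regret → CropD; maximax → CropE (disagree)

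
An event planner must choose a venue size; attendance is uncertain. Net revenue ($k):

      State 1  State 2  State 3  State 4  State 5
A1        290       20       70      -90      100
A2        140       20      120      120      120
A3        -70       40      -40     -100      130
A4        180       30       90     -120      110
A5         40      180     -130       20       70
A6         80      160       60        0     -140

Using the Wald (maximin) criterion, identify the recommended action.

Row minima: A1=-90, A2=20, A3=-100, A4=-120, A5=-130, A6=-140
Best worst-case = 20 → A2.

A2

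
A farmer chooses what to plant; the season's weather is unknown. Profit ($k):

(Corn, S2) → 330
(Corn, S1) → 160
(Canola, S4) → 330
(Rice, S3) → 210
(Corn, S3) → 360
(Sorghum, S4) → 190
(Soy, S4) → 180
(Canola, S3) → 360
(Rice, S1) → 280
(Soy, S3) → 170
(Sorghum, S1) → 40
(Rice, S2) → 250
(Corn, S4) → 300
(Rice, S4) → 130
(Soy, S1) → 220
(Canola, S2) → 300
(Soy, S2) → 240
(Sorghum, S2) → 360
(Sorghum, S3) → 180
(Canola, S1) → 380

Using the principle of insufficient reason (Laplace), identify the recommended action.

Row averages: Corn=287.5, Rice=217.5, Canola=342.5, Soy=202.5, Sorghum=192.5
Highest average = 342.5 → Canola.

Canola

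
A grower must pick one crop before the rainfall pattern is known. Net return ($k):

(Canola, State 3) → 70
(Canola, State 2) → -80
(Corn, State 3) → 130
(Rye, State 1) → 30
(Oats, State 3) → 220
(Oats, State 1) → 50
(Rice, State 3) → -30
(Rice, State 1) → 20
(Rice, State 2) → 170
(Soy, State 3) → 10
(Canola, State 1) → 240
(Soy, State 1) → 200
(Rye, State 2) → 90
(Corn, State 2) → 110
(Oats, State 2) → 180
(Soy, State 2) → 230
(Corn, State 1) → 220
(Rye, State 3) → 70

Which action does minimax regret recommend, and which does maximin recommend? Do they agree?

Column bests: State 1=240, State 2=230, State 3=220.
Corn regrets: 20, 120, 90 → max 120
Oats regrets: 190, 50, 0 → max 190
Rye regrets: 210, 140, 150 → max 210
Soy regrets: 40, 0, 210 → max 210
Canola regrets: 0, 310, 150 → max 310
Rice regrets: 220, 60, 250 → max 250
Smallest max regret = 120 → Corn.
Row minima: Corn=110, Oats=50, Rye=30, Soy=10, Canola=-80, Rice=-30
Best worst-case = 110 → Corn.

minimax regret → Corn; maximin → Corn (agree)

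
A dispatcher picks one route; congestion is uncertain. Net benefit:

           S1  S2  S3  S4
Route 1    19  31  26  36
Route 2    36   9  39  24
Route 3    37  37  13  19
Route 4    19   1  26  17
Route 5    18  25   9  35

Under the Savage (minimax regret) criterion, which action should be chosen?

Route 1

Column bests: S1=37, S2=37, S3=39, S4=36.
Route 1 regrets: 18, 6, 13, 0 → max 18
Route 2 regrets: 1, 28, 0, 12 → max 28
Route 3 regrets: 0, 0, 26, 17 → max 26
Route 4 regrets: 18, 36, 13, 19 → max 36
Route 5 regrets: 19, 12, 30, 1 → max 30
Smallest max regret = 18 → Route 1.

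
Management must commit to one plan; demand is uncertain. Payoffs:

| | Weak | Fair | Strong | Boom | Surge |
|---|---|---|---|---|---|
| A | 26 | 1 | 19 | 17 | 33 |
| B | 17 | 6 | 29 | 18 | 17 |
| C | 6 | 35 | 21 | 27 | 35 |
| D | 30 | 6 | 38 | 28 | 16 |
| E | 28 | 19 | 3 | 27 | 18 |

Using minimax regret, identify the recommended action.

Column bests: Weak=30, Fair=35, Strong=38, Boom=28, Surge=35.
A regrets: 4, 34, 19, 11, 2 → max 34
B regrets: 13, 29, 9, 10, 18 → max 29
C regrets: 24, 0, 17, 1, 0 → max 24
D regrets: 0, 29, 0, 0, 19 → max 29
E regrets: 2, 16, 35, 1, 17 → max 35
Smallest max regret = 24 → C.

C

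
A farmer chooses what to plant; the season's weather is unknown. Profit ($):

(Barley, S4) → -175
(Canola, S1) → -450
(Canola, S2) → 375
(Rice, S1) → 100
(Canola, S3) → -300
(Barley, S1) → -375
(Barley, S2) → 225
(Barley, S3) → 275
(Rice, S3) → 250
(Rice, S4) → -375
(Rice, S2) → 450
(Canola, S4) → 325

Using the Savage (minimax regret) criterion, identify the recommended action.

Barley

Column bests: S1=100, S2=450, S3=275, S4=325.
Barley regrets: 475, 225, 0, 500 → max 500
Rice regrets: 0, 0, 25, 700 → max 700
Canola regrets: 550, 75, 575, 0 → max 575
Smallest max regret = 500 → Barley.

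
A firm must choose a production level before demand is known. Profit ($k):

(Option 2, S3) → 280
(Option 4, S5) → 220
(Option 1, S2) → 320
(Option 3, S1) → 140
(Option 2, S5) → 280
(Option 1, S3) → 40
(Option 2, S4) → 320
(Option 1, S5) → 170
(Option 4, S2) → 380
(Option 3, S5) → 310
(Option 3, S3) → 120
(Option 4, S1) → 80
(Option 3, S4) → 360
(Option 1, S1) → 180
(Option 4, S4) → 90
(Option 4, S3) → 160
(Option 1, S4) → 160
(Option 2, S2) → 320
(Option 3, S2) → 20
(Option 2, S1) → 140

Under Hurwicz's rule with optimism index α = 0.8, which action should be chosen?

Option 4

Option 1: 0.8·320 + 0.2·40 = 264
Option 2: 0.8·320 + 0.2·140 = 284
Option 3: 0.8·360 + 0.2·20 = 292
Option 4: 0.8·380 + 0.2·80 = 320
Highest Hurwicz score = 320 → Option 4.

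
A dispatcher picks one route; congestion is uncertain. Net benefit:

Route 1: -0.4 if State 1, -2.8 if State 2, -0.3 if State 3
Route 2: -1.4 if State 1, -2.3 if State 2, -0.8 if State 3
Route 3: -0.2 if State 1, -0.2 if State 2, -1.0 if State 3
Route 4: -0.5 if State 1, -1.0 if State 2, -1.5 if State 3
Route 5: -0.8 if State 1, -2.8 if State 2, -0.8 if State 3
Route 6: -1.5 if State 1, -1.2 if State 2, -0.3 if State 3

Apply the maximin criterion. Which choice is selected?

Route 3

Row minima: Route 1=-2.8, Route 2=-2.3, Route 3=-1.0, Route 4=-1.5, Route 5=-2.8, Route 6=-1.5
Best worst-case = -1.0 → Route 3.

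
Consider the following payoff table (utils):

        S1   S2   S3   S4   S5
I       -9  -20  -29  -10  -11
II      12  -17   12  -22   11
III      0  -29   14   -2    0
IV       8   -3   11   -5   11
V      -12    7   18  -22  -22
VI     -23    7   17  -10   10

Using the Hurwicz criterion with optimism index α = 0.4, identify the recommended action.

IV

I: 0.4·(-9) + 0.6·(-29) = -21
II: 0.4·12 + 0.6·(-22) = -8.4
III: 0.4·14 + 0.6·(-29) = -11.8
IV: 0.4·11 + 0.6·(-5) = 1.4
V: 0.4·18 + 0.6·(-22) = -6
VI: 0.4·17 + 0.6·(-23) = -7
Highest Hurwicz score = 1.4 → IV.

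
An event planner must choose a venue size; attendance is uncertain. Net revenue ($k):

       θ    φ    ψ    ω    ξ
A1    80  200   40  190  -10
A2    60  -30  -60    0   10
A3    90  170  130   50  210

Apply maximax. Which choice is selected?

A3

Row maxima: A1=200, A2=60, A3=210
Best best-case = 210 → A3.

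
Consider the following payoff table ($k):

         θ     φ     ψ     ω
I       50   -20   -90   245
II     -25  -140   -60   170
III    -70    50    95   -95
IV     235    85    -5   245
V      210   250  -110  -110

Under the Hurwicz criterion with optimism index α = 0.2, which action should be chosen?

I: 0.2·245 + 0.8·(-90) = -23
II: 0.2·170 + 0.8·(-140) = -78
III: 0.2·95 + 0.8·(-95) = -57
IV: 0.2·245 + 0.8·(-5) = 45
V: 0.2·250 + 0.8·(-110) = -38
Highest Hurwicz score = 45 → IV.

IV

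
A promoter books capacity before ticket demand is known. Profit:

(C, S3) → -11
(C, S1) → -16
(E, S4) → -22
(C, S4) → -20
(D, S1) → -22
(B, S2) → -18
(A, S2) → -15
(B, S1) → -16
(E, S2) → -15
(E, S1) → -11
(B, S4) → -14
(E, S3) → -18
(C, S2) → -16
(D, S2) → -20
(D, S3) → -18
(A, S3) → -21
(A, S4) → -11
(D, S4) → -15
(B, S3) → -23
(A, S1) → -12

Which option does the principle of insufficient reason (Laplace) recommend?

A

Row averages: A=-14.75, B=-17.75, C=-15.75, D=-18.75, E=-16.5
Highest average = -14.75 → A.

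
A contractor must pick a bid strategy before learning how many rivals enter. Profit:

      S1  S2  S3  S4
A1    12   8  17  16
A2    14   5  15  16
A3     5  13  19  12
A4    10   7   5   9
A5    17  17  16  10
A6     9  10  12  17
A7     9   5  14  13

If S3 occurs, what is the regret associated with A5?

Best payoff under S3 is 19.
Regret = 19 − 16 = 3.

3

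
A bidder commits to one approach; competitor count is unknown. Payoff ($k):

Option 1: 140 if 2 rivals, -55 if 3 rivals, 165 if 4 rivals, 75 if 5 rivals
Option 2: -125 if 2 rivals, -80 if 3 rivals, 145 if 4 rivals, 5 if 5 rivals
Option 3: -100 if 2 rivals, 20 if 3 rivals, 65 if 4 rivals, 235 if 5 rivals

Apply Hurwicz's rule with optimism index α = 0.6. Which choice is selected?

Option 1: 0.6·165 + 0.4·(-55) = 77
Option 2: 0.6·145 + 0.4·(-125) = 37
Option 3: 0.6·235 + 0.4·(-100) = 101
Highest Hurwicz score = 101 → Option 3.

Option 3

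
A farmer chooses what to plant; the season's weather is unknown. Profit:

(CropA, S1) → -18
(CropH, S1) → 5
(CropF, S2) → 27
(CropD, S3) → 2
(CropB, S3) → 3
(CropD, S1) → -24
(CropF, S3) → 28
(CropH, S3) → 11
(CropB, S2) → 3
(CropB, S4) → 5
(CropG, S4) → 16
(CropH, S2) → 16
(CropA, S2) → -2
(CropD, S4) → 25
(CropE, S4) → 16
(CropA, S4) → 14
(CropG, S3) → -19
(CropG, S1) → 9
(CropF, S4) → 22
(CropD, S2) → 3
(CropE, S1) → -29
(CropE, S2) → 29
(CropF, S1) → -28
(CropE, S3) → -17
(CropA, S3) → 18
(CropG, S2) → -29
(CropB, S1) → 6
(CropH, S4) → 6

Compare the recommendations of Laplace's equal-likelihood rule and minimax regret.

Row averages: CropA=3, CropG=-5.75, CropE=-0.25, CropD=1.5, CropF=12.25, CropB=4.25, CropH=9.5
Highest average = 12.25 → CropF.
Column bests: S1=9, S2=29, S3=28, S4=25.
CropA regrets: 27, 31, 10, 11 → max 31
CropG regrets: 0, 58, 47, 9 → max 58
CropE regrets: 38, 0, 45, 9 → max 45
CropD regrets: 33, 26, 26, 0 → max 33
CropF regrets: 37, 2, 0, 3 → max 37
CropB regrets: 3, 26, 25, 20 → max 26
CropH regrets: 4, 13, 17, 19 → max 19
Smallest max regret = 19 → CropH.

laplace → CropF; minimax regret → CropH (disagree)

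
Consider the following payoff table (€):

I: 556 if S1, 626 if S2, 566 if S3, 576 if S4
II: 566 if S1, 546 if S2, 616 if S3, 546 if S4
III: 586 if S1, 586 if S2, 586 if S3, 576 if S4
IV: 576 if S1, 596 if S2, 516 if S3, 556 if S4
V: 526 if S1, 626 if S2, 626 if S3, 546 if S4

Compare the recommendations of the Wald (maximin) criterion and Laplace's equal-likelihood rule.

Row minima: I=556, II=546, III=576, IV=516, V=526
Best worst-case = 576 → III.
Row averages: I=581, II=568.5, III=583.5, IV=561, V=581
Highest average = 583.5 → III.

maximin → III; laplace → III (agree)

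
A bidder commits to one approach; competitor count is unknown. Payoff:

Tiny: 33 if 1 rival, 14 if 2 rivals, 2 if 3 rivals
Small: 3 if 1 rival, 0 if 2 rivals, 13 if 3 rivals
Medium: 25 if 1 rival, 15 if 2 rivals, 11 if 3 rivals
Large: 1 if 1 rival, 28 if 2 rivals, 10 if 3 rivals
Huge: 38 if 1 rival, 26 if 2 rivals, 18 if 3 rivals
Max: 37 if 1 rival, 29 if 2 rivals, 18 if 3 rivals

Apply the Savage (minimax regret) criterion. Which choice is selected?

Max

Column bests: 1 rival=38, 2 rivals=29, 3 rivals=18.
Tiny regrets: 5, 15, 16 → max 16
Small regrets: 35, 29, 5 → max 35
Medium regrets: 13, 14, 7 → max 14
Large regrets: 37, 1, 8 → max 37
Huge regrets: 0, 3, 0 → max 3
Max regrets: 1, 0, 0 → max 1
Smallest max regret = 1 → Max.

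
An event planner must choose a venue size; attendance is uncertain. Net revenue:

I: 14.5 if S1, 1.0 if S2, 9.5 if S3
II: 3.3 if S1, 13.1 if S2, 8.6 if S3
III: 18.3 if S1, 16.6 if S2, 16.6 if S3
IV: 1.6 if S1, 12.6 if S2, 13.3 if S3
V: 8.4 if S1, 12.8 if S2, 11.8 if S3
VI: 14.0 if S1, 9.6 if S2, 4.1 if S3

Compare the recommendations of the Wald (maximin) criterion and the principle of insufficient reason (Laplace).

Row minima: I=1.0, II=3.3, III=16.6, IV=1.6, V=8.4, VI=4.1
Best worst-case = 16.6 → III.
Row averages: I=25/3, II=25/3, III=103/6, IV=55/6, V=11, VI=277/30
Highest average = 103/6 → III.

maximin → III; laplace → III (agree)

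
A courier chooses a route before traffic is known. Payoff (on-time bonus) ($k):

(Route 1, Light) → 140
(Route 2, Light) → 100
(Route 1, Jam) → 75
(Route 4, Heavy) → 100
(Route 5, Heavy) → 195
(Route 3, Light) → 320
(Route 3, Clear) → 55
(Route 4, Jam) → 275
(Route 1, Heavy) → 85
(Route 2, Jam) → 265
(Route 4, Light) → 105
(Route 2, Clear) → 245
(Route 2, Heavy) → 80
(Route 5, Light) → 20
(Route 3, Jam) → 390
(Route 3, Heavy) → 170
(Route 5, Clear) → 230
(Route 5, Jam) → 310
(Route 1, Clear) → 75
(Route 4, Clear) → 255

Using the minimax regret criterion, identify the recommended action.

Route 3

Column bests: Clear=255, Light=320, Heavy=195, Jam=390.
Route 1 regrets: 180, 180, 110, 315 → max 315
Route 2 regrets: 10, 220, 115, 125 → max 220
Route 3 regrets: 200, 0, 25, 0 → max 200
Route 4 regrets: 0, 215, 95, 115 → max 215
Route 5 regrets: 25, 300, 0, 80 → max 300
Smallest max regret = 200 → Route 3.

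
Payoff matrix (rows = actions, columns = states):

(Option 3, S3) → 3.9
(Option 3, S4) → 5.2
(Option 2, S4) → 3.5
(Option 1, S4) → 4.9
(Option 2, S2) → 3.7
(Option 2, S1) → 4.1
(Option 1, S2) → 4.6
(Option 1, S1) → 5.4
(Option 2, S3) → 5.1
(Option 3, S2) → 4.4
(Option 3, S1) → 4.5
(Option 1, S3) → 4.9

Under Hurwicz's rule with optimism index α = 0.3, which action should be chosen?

Option 1

Option 1: 0.3·5.4 + 0.7·4.6 = 4.84
Option 2: 0.3·5.1 + 0.7·3.5 = 3.98
Option 3: 0.3·5.2 + 0.7·3.9 = 4.29
Highest Hurwicz score = 4.84 → Option 1.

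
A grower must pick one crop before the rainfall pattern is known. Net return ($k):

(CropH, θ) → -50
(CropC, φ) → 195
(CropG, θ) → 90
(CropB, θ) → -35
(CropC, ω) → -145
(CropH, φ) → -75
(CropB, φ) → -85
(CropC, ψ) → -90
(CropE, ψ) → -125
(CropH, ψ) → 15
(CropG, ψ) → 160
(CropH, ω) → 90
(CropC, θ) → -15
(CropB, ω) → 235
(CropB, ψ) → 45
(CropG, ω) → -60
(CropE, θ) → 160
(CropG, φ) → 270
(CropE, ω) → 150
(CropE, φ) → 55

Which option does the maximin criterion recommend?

CropG

Row minima: CropH=-75, CropG=-60, CropC=-145, CropE=-125, CropB=-85
Best worst-case = -60 → CropG.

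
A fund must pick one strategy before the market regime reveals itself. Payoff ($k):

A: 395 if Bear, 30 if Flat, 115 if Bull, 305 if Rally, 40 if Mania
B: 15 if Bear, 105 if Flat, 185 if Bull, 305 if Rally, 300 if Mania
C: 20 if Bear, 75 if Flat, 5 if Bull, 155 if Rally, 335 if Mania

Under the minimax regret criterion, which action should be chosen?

A

Column bests: Bear=395, Flat=105, Bull=185, Rally=305, Mania=335.
A regrets: 0, 75, 70, 0, 295 → max 295
B regrets: 380, 0, 0, 0, 35 → max 380
C regrets: 375, 30, 180, 150, 0 → max 375
Smallest max regret = 295 → A.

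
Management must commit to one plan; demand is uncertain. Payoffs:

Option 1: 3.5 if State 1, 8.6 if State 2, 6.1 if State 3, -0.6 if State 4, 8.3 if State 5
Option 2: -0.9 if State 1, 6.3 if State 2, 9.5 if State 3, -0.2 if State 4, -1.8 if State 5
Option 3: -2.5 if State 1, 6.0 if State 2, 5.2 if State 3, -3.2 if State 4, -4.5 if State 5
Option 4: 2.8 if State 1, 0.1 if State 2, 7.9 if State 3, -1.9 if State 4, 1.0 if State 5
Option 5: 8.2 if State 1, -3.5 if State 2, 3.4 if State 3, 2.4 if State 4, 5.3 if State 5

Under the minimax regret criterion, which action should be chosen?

Option 1

Column bests: State 1=8.2, State 2=8.6, State 3=9.5, State 4=2.4, State 5=8.3.
Option 1 regrets: 4.7, 0.0, 3.4, 3.0, 0.0 → max 4.7
Option 2 regrets: 9.1, 2.3, 0.0, 2.6, 10.1 → max 10.1
Option 3 regrets: 10.7, 2.6, 4.3, 5.6, 12.8 → max 12.8
Option 4 regrets: 5.4, 8.5, 1.6, 4.3, 7.3 → max 8.5
Option 5 regrets: 0.0, 12.1, 6.1, 0.0, 3.0 → max 12.1
Smallest max regret = 4.7 → Option 1.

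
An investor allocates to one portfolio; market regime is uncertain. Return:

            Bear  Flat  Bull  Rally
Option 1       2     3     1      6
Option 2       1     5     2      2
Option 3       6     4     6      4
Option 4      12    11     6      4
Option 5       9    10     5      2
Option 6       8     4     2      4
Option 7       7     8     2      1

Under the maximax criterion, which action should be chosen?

Row maxima: Option 1=6, Option 2=5, Option 3=6, Option 4=12, Option 5=10, Option 6=8, Option 7=8
Best best-case = 12 → Option 4.

Option 4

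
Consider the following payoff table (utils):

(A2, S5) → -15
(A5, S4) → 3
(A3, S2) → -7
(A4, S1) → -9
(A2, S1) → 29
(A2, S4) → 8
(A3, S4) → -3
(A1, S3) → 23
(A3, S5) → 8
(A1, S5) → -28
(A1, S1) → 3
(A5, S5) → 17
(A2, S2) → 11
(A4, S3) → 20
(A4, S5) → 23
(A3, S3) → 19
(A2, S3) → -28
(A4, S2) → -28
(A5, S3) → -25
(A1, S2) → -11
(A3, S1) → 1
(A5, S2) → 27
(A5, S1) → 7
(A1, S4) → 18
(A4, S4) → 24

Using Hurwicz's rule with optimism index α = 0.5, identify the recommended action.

A1: 0.5·23 + 0.5·(-28) = -2.5
A2: 0.5·29 + 0.5·(-28) = 0.5
A3: 0.5·19 + 0.5·(-7) = 6
A4: 0.5·24 + 0.5·(-28) = -2
A5: 0.5·27 + 0.5·(-25) = 1
Highest Hurwicz score = 6 → A3.

A3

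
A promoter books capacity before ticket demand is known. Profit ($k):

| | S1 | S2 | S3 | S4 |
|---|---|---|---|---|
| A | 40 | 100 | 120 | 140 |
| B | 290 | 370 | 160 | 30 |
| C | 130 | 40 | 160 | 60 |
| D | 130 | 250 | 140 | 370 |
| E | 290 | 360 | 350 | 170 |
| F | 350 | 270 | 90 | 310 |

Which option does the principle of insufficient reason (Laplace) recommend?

Row averages: A=100, B=212.5, C=97.5, D=222.5, E=292.5, F=255
Highest average = 292.5 → E.

E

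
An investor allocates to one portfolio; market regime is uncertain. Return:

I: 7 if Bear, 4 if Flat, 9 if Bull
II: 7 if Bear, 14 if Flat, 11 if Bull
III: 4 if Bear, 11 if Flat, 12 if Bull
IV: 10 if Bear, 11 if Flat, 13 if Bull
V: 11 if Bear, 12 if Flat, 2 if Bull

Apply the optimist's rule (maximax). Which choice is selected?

II

Row maxima: I=9, II=14, III=12, IV=13, V=12
Best best-case = 14 → II.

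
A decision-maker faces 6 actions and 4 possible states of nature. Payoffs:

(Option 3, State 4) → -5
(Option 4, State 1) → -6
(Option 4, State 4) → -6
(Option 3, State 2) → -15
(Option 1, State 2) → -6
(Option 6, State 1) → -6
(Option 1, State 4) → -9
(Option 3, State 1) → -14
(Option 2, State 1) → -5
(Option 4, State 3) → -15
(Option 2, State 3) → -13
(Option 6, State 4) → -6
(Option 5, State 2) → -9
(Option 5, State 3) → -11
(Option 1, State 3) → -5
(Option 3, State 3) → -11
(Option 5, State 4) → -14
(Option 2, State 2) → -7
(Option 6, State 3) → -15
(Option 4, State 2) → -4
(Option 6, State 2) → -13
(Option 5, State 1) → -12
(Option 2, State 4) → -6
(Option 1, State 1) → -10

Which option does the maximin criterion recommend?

Row minima: Option 1=-10, Option 2=-13, Option 3=-15, Option 4=-15, Option 5=-14, Option 6=-15
Best worst-case = -10 → Option 1.

Option 1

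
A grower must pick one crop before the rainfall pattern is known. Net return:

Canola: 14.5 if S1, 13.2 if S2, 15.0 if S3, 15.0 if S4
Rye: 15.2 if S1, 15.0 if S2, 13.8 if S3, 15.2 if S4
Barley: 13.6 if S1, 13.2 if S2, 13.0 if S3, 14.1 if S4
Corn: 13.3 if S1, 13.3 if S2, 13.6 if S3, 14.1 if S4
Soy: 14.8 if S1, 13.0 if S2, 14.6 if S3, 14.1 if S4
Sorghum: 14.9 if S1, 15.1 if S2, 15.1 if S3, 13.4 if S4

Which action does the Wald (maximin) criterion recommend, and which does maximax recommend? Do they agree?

maximin → Rye; maximax → Rye (agree)

Row minima: Canola=13.2, Rye=13.8, Barley=13.0, Corn=13.3, Soy=13.0, Sorghum=13.4
Best worst-case = 13.8 → Rye.
Row maxima: Canola=15.0, Rye=15.2, Barley=14.1, Corn=14.1, Soy=14.8, Sorghum=15.1
Best best-case = 15.2 → Rye.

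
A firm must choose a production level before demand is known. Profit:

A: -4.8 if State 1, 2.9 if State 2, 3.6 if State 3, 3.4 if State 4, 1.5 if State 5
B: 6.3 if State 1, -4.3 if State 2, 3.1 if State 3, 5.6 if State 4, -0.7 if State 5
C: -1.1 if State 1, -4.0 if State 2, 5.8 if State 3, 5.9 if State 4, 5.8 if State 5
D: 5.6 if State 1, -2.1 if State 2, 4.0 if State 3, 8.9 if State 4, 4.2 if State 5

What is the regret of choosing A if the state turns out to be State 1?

11.1

Best payoff under State 1 is 6.3.
Regret = 6.3 − (-4.8) = 11.1.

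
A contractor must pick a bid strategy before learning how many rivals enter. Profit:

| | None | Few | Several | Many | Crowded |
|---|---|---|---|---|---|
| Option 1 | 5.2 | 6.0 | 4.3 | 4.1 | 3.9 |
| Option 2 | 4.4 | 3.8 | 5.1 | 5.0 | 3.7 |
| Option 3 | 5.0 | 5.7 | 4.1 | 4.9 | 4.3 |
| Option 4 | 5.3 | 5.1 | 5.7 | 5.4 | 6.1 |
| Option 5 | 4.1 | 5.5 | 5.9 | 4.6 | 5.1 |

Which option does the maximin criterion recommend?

Row minima: Option 1=3.9, Option 2=3.7, Option 3=4.1, Option 4=5.1, Option 5=4.1
Best worst-case = 5.1 → Option 4.

Option 4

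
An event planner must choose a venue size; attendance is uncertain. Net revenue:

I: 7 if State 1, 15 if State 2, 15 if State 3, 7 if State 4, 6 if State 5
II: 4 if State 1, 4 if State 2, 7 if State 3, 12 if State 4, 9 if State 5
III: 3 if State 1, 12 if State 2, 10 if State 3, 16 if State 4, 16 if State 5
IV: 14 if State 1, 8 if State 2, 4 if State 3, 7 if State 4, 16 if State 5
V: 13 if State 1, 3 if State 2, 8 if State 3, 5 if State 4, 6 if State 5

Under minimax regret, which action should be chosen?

Column bests: State 1=14, State 2=15, State 3=15, State 4=16, State 5=16.
I regrets: 7, 0, 0, 9, 10 → max 10
II regrets: 10, 11, 8, 4, 7 → max 11
III regrets: 11, 3, 5, 0, 0 → max 11
IV regrets: 0, 7, 11, 9, 0 → max 11
V regrets: 1, 12, 7, 11, 10 → max 12
Smallest max regret = 10 → I.

I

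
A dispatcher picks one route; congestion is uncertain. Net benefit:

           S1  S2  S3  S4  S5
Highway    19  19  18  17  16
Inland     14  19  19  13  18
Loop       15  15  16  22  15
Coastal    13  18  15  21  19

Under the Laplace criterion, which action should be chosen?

Row averages: Highway=17.8, Inland=16.6, Loop=16.6, Coastal=17.2
Highest average = 17.8 → Highway.

Highway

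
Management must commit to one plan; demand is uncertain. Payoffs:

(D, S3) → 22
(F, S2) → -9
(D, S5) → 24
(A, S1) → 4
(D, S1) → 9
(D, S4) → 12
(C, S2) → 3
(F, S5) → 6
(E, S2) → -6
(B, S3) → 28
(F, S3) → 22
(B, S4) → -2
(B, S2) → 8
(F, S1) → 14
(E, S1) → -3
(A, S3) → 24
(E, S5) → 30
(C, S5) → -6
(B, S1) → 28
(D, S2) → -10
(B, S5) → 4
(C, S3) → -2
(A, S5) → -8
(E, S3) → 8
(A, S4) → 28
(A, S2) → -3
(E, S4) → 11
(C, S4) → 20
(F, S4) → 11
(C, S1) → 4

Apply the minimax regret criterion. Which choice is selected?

Column bests: S1=28, S2=8, S3=28, S4=28, S5=30.
A regrets: 24, 11, 4, 0, 38 → max 38
B regrets: 0, 0, 0, 30, 26 → max 30
C regrets: 24, 5, 30, 8, 36 → max 36
D regrets: 19, 18, 6, 16, 6 → max 19
E regrets: 31, 14, 20, 17, 0 → max 31
F regrets: 14, 17, 6, 17, 24 → max 24
Smallest max regret = 19 → D.

D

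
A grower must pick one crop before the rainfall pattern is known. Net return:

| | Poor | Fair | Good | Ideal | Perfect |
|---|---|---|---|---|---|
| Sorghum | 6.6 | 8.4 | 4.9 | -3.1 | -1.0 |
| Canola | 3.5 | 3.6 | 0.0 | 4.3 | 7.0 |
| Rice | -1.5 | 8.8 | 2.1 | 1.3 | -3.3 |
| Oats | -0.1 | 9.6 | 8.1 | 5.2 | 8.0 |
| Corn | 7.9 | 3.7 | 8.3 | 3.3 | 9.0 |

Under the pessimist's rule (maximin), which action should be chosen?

Row minima: Sorghum=-3.1, Canola=0.0, Rice=-3.3, Oats=-0.1, Corn=3.3
Best worst-case = 3.3 → Corn.

Corn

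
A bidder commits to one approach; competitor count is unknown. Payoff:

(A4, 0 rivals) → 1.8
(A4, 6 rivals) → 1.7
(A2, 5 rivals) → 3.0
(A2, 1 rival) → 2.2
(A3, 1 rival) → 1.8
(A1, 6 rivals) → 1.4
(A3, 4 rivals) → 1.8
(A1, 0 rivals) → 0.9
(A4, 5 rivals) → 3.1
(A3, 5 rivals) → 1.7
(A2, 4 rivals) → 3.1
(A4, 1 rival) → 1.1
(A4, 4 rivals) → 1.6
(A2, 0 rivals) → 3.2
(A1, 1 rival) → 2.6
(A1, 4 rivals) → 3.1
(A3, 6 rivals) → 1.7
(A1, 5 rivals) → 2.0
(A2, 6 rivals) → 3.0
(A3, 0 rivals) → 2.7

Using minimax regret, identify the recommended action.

Column bests: 0 rivals=3.2, 1 rival=2.6, 4 rivals=3.1, 5 rivals=3.1, 6 rivals=3.0.
A1 regrets: 2.3, 0.0, 0.0, 1.1, 1.6 → max 2.3
A2 regrets: 0.0, 0.4, 0.0, 0.1, 0.0 → max 0.4
A3 regrets: 0.5, 0.8, 1.3, 1.4, 1.3 → max 1.4
A4 regrets: 1.4, 1.5, 1.5, 0.0, 1.3 → max 1.5
Smallest max regret = 0.4 → A2.

A2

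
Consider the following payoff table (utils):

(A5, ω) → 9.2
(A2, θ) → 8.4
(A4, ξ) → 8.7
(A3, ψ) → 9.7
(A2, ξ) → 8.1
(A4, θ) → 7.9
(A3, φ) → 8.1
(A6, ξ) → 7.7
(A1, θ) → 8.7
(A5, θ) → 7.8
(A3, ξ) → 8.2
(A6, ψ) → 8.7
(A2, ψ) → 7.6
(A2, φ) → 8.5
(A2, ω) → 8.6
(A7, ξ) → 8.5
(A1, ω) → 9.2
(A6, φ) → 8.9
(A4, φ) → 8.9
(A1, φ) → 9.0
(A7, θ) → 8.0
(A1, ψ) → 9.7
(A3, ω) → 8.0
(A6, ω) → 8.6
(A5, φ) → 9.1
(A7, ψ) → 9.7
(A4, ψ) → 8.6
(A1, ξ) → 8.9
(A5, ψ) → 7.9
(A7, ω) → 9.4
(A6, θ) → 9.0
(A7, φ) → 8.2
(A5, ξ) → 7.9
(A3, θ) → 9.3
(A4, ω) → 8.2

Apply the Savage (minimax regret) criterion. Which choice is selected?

Column bests: θ=9.3, φ=9.1, ψ=9.7, ω=9.4, ξ=8.9.
A1 regrets: 0.6, 0.1, 0.0, 0.2, 0.0 → max 0.6
A2 regrets: 0.9, 0.6, 2.1, 0.8, 0.8 → max 2.1
A3 regrets: 0.0, 1.0, 0.0, 1.4, 0.7 → max 1.4
A4 regrets: 1.4, 0.2, 1.1, 1.2, 0.2 → max 1.4
A5 regrets: 1.5, 0.0, 1.8, 0.2, 1.0 → max 1.8
A6 regrets: 0.3, 0.2, 1.0, 0.8, 1.2 → max 1.2
A7 regrets: 1.3, 0.9, 0.0, 0.0, 0.4 → max 1.3
Smallest max regret = 0.6 → A1.

A1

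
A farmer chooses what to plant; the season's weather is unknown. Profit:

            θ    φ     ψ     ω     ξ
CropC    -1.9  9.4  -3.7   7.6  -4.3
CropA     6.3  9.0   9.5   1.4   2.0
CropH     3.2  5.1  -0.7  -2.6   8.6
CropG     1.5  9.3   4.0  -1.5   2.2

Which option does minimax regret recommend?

Column bests: θ=6.3, φ=9.4, ψ=9.5, ω=7.6, ξ=8.6.
CropC regrets: 8.2, 0.0, 13.2, 0.0, 12.9 → max 13.2
CropA regrets: 0.0, 0.4, 0.0, 6.2, 6.6 → max 6.6
CropH regrets: 3.1, 4.3, 10.2, 10.2, 0.0 → max 10.2
CropG regrets: 4.8, 0.1, 5.5, 9.1, 6.4 → max 9.1
Smallest max regret = 6.6 → CropA.

CropA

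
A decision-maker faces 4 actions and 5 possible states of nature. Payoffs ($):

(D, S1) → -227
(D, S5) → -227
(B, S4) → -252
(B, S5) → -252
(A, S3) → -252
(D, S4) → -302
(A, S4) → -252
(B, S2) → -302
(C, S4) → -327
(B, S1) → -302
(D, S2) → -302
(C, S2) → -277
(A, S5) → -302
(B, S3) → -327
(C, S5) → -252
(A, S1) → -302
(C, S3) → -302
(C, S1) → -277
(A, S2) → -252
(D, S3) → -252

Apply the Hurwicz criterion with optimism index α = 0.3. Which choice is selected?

A: 0.3·(-252) + 0.7·(-302) = -287
B: 0.3·(-252) + 0.7·(-327) = -304.5
C: 0.3·(-252) + 0.7·(-327) = -304.5
D: 0.3·(-227) + 0.7·(-302) = -279.5
Highest Hurwicz score = -279.5 → D.

D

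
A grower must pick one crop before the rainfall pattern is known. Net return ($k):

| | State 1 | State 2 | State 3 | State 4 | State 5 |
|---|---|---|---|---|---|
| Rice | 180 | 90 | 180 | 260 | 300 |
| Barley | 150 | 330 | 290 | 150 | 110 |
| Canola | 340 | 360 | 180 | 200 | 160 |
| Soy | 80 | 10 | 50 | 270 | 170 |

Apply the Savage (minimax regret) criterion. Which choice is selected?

Canola

Column bests: State 1=340, State 2=360, State 3=290, State 4=270, State 5=300.
Rice regrets: 160, 270, 110, 10, 0 → max 270
Barley regrets: 190, 30, 0, 120, 190 → max 190
Canola regrets: 0, 0, 110, 70, 140 → max 140
Soy regrets: 260, 350, 240, 0, 130 → max 350
Smallest max regret = 140 → Canola.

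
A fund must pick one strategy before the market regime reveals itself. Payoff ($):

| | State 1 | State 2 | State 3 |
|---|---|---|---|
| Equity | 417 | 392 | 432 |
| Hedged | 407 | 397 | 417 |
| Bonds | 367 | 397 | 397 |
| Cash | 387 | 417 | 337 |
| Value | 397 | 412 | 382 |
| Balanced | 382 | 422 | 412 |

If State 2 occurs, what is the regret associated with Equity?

Best payoff under State 2 is 422.
Regret = 422 − 392 = 30.

30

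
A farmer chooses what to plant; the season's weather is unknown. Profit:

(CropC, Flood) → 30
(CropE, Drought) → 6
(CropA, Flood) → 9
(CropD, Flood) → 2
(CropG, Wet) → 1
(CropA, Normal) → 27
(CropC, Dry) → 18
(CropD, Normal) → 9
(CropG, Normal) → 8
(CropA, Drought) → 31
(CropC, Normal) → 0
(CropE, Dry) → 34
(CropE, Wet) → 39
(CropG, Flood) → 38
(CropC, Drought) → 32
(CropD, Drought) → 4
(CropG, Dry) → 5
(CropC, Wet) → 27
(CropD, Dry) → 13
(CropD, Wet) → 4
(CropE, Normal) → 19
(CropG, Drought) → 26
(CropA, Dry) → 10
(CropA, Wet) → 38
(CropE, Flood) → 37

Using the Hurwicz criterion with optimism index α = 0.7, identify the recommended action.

CropG: 0.7·38 + 0.3·1 = 26.9
CropA: 0.7·38 + 0.3·9 = 29.3
CropD: 0.7·13 + 0.3·2 = 9.7
CropC: 0.7·32 + 0.3·0 = 22.4
CropE: 0.7·39 + 0.3·6 = 29.1
Highest Hurwicz score = 29.3 → CropA.

CropA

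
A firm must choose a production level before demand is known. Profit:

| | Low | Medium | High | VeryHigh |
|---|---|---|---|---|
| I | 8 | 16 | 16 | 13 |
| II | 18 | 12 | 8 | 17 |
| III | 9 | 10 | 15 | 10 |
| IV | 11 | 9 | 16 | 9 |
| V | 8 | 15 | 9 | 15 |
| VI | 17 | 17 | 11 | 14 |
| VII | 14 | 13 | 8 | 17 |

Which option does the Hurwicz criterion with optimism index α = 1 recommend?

II

I: 1·16 + 0·8 = 16
II: 1·18 + 0·8 = 18
III: 1·15 + 0·9 = 15
IV: 1·16 + 0·9 = 16
V: 1·15 + 0·8 = 15
VI: 1·17 + 0·11 = 17
VII: 1·17 + 0·8 = 17
Highest Hurwicz score = 18 → II.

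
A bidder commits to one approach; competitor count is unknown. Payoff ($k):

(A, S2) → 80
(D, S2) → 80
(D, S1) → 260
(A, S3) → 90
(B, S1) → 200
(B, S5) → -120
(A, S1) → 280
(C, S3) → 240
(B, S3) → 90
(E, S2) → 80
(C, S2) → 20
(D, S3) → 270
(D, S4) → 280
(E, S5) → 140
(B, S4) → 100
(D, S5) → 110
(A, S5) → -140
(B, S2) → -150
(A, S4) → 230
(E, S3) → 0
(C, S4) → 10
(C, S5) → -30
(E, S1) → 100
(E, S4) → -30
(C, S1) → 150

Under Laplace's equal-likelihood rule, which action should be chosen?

D

Row averages: A=108, B=24, C=78, D=200, E=58
Highest average = 200 → D.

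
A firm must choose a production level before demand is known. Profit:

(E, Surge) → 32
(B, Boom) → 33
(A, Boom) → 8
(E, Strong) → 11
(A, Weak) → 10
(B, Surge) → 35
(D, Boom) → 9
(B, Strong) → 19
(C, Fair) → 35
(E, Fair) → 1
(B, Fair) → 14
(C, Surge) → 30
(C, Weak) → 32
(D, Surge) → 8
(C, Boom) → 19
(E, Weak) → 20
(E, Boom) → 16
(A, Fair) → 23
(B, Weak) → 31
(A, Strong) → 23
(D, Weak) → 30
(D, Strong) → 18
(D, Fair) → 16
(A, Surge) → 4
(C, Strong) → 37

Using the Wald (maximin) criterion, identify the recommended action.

C

Row minima: A=4, B=14, C=19, D=8, E=1
Best worst-case = 19 → C.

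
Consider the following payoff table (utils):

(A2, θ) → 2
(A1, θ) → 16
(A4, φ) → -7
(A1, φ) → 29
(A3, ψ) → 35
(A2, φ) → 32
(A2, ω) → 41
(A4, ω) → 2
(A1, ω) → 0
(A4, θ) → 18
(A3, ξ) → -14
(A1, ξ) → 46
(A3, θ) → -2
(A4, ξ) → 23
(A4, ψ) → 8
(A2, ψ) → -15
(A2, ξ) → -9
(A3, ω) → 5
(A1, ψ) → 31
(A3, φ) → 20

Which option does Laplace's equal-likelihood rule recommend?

A1

Row averages: A1=24.4, A2=10.2, A3=8.8, A4=8.8
Highest average = 24.4 → A1.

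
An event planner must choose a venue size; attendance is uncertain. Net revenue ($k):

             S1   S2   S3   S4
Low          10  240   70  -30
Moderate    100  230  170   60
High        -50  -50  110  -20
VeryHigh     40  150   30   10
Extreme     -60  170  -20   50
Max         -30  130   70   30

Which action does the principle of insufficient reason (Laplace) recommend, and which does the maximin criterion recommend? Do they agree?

laplace → Moderate; maximin → Moderate (agree)

Row averages: Low=72.5, Moderate=140, High=-2.5, VeryHigh=57.5, Extreme=35, Max=50
Highest average = 140 → Moderate.
Row minima: Low=-30, Moderate=60, High=-50, VeryHigh=10, Extreme=-60, Max=-30
Best worst-case = 60 → Moderate.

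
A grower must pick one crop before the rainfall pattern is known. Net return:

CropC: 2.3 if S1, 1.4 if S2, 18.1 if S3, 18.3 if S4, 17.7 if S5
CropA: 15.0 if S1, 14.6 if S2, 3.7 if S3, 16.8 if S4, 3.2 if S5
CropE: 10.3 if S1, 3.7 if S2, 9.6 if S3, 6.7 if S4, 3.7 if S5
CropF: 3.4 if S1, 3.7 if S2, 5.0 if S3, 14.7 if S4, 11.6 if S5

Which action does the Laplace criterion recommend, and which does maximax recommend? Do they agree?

Row averages: CropC=11.56, CropA=10.66, CropE=6.8, CropF=7.68
Highest average = 11.56 → CropC.
Row maxima: CropC=18.3, CropA=16.8, CropE=10.3, CropF=14.7
Best best-case = 18.3 → CropC.

laplace → CropC; maximax → CropC (agree)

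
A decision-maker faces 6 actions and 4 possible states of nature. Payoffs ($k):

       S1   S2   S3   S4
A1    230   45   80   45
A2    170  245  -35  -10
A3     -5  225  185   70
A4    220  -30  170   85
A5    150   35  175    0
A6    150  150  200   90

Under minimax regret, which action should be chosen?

A6

Column bests: S1=230, S2=245, S3=200, S4=90.
A1 regrets: 0, 200, 120, 45 → max 200
A2 regrets: 60, 0, 235, 100 → max 235
A3 regrets: 235, 20, 15, 20 → max 235
A4 regrets: 10, 275, 30, 5 → max 275
A5 regrets: 80, 210, 25, 90 → max 210
A6 regrets: 80, 95, 0, 0 → max 95
Smallest max regret = 95 → A6.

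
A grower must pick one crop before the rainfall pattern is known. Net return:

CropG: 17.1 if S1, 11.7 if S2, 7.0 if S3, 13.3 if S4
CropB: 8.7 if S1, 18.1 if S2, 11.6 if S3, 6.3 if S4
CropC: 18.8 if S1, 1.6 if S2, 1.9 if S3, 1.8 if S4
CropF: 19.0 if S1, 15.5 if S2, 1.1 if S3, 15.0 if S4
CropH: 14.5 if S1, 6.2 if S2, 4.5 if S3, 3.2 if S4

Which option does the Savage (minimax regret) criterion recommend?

CropG

Column bests: S1=19.0, S2=18.1, S3=11.6, S4=15.0.
CropG regrets: 1.9, 6.4, 4.6, 1.7 → max 6.4
CropB regrets: 10.3, 0.0, 0.0, 8.7 → max 10.3
CropC regrets: 0.2, 16.5, 9.7, 13.2 → max 16.5
CropF regrets: 0.0, 2.6, 10.5, 0.0 → max 10.5
CropH regrets: 4.5, 11.9, 7.1, 11.8 → max 11.9
Smallest max regret = 6.4 → CropG.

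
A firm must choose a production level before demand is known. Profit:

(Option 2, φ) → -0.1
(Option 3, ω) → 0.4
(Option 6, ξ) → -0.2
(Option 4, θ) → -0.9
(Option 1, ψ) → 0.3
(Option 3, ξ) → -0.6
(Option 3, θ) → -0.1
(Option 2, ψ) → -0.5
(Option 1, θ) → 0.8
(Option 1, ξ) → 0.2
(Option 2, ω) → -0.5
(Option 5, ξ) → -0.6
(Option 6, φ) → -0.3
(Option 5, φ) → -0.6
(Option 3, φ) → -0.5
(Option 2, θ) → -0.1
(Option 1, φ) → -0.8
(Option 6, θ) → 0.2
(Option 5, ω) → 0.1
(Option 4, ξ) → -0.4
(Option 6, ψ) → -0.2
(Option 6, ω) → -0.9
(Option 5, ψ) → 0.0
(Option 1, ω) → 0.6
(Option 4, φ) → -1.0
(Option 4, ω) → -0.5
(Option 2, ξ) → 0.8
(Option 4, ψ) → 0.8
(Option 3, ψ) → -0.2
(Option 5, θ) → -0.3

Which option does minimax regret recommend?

Column bests: θ=0.8, φ=-0.1, ψ=0.8, ω=0.6, ξ=0.8.
Option 1 regrets: 0.0, 0.7, 0.5, 0.0, 0.6 → max 0.7
Option 2 regrets: 0.9, 0.0, 1.3, 1.1, 0.0 → max 1.3
Option 3 regrets: 0.9, 0.4, 1.0, 0.2, 1.4 → max 1.4
Option 4 regrets: 1.7, 0.9, 0.0, 1.1, 1.2 → max 1.7
Option 5 regrets: 1.1, 0.5, 0.8, 0.5, 1.4 → max 1.4
Option 6 regrets: 0.6, 0.2, 1.0, 1.5, 1.0 → max 1.5
Smallest max regret = 0.7 → Option 1.

Option 1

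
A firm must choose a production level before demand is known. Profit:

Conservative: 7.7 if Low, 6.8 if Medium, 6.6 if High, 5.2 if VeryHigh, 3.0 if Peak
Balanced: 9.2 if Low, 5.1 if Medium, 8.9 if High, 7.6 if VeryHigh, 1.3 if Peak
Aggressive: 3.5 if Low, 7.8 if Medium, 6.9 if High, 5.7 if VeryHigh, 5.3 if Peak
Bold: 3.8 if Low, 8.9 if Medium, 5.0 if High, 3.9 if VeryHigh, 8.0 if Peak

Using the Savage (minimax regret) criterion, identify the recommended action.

Conservative

Column bests: Low=9.2, Medium=8.9, High=8.9, VeryHigh=7.6, Peak=8.0.
Conservative regrets: 1.5, 2.1, 2.3, 2.4, 5.0 → max 5.0
Balanced regrets: 0.0, 3.8, 0.0, 0.0, 6.7 → max 6.7
Aggressive regrets: 5.7, 1.1, 2.0, 1.9, 2.7 → max 5.7
Bold regrets: 5.4, 0.0, 3.9, 3.7, 0.0 → max 5.4
Smallest max regret = 5.0 → Conservative.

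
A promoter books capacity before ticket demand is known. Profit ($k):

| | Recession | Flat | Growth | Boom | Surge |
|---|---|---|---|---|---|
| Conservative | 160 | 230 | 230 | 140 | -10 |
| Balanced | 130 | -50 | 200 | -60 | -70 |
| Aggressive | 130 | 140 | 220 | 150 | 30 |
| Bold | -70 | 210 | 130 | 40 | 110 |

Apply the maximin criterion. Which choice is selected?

Row minima: Conservative=-10, Balanced=-70, Aggressive=30, Bold=-70
Best worst-case = 30 → Aggressive.

Aggressive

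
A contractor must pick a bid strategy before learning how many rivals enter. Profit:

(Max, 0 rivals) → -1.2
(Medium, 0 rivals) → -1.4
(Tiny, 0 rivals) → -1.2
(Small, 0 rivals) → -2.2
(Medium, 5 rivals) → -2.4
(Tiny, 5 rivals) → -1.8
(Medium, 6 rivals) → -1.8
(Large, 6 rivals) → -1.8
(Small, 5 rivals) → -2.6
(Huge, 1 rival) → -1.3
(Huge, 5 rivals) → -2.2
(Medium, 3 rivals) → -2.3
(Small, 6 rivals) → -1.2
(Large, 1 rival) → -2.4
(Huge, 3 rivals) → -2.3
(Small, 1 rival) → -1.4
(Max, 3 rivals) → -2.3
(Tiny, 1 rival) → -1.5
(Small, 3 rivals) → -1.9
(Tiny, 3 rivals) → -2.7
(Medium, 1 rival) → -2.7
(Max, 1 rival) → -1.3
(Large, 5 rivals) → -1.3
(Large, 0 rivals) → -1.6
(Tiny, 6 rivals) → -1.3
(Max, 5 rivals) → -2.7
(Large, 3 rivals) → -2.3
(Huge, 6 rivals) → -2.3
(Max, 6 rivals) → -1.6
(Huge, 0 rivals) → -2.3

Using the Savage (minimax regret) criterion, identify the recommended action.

Column bests: 0 rivals=-1.2, 1 rival=-1.3, 3 rivals=-1.9, 5 rivals=-1.3, 6 rivals=-1.2.
Tiny regrets: 0.0, 0.2, 0.8, 0.5, 0.1 → max 0.8
Small regrets: 1.0, 0.1, 0.0, 1.3, 0.0 → max 1.3
Medium regrets: 0.2, 1.4, 0.4, 1.1, 0.6 → max 1.4
Large regrets: 0.4, 1.1, 0.4, 0.0, 0.6 → max 1.1
Huge regrets: 1.1, 0.0, 0.4, 0.9, 1.1 → max 1.1
Max regrets: 0.0, 0.0, 0.4, 1.4, 0.4 → max 1.4
Smallest max regret = 0.8 → Tiny.

Tiny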